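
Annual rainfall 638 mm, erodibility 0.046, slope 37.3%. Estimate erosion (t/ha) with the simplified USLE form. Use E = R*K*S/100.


Formula: E = R * K * S / 100  (simplified USLE)
R * K = 638 * 0.046 = 29.348
E = 29.348 * 37.3 / 100 = 10.95 t/ha

10.95


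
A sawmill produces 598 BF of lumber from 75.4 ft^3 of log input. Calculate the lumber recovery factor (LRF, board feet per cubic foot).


Formula: LRF = Lumber Output (BF) / Log Input (ft^3)
LRF = 598 BF / 75.4 ft^3
LRF = 7.93 BF/ft^3

7.93


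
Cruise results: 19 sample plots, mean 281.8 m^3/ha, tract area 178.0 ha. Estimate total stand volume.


Formula: Total Volume = Mean Volume per ha * Total Area
Total Volume = 281.8 m^3/ha * 178.0 ha
Total Volume = 50160 m^3

50160


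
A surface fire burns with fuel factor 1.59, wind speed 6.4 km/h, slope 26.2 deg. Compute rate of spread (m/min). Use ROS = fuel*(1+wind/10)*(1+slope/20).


Formula: ROS = fuel * (1 + wind/10) * (1 + slope/20)
Wind factor = 1 + 6.4/10 = 1.64
Slope factor = 1 + 26.2/20 = 2.31
ROS = 1.59 * 1.64 * 2.31 = 6.02 m/min

6.02


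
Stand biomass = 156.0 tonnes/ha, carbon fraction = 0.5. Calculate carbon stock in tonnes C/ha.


Formula: Carbon Stock = Biomass * Carbon Fraction
C = 156.0 t/ha * 0.5
C = 78.0 t C/ha

78.0


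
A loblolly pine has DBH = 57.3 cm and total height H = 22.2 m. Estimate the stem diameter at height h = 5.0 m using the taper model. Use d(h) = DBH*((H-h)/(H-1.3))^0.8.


Taper: d(h) = DBH * ((H - h) / (H - 1.3))^0.8
Numerator = H - h = 22.2 - 5.0 = 17.2 m
Denominator = H - 1.3 = 22.2 - 1.3 = 20.9 m
Ratio = 17.2 / 20.9 = 0.82297
d = 57.3 * 0.82297^0.8 = 49.0 cm

49.0


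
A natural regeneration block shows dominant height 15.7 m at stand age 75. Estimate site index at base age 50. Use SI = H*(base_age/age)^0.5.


Formula: SI = H_dom * (base_age / age)^0.5
Age ratio = 50 / 75 = 0.66667
sqrt(age_ratio) = 0.8165
SI = 15.7 * 0.8165 = 12.8 m

12.8


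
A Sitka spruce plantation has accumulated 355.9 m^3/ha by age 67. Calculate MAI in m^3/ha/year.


Formula: MAI = Total Volume / Stand Age
MAI = 355.9 m^3/ha / 67 years
MAI = 5.31 m^3/ha/year

5.31


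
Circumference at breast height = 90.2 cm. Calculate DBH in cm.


Formula: DBH = C / pi
DBH = 90.2 / pi
pi = 3.14159...
DBH = 28.7 cm

28.7


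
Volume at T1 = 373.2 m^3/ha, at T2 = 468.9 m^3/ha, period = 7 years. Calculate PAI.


Formula: PAI = (V_T2 - V_T1) / (T2 - T1)
Volume increment = 468.9 - 373.2 = 95.7 m^3/ha
PAI = 95.7 / 7 = 13.67 m^3/ha/year

13.67


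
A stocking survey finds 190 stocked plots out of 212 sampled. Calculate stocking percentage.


Formula: Stocking % = stocked plots / total plots * 100
Stocking = 190 / 212 * 100
Stocking = 0.8962 * 100 = 89.6%

89.6


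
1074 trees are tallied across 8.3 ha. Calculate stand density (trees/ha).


Formula: Stand Density = N_trees / Area_ha
Density = 1074 trees / 8.3 ha
Density = 129 trees/ha

129


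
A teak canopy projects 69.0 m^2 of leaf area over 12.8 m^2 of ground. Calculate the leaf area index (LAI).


Formula: LAI = total leaf area / ground area  (dimensionless)
LAI = 69.0 m^2 / 12.8 m^2
LAI = 5.39

5.39


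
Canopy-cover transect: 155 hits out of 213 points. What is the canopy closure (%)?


Formula: Canopy closure = covered points / total points * 100
Closure = 155 / 213 * 100
Closure = 0.7277 * 100 = 72.8%

72.8


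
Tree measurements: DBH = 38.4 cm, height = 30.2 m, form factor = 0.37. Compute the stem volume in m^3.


Formula: V = pi * (DBH/200)^2 * H * ff
Radius = DBH/200 = 38.4/200 = 0.192 m
Radius^2 = 0.192^2 = 0.036864 m^2
V = pi * 0.036864 * 30.2 * 0.37
V = 1.294 m^3

1.294


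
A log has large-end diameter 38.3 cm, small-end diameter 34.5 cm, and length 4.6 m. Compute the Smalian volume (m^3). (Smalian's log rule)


Smalian: V = (A1 + A2)/2 * L,  A = pi*(D/200)^2
A1 = pi*(38.3/200)^2 = 0.115209 m^2
A2 = pi*(34.5/200)^2 = 0.093482 m^2
V = (0.115209+0.093482)/2*4.6 = 0.48 m^3

0.48


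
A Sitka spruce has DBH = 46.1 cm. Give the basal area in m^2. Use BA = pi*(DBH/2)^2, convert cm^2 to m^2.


Formula: BA = pi * (DBH/2)^2 / 10000  (cm^2 to m^2)
Radius = DBH/2 = 46.1/2 = 23.05 cm
BA = pi * 23.05^2 / 10000
   = 1669.136 cm^2 / 10000
   = 0.1669 m^2

0.1669


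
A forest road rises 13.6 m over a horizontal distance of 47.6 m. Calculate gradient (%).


Formula: Gradient = rise / run * 100
Gradient = 13.6 / 47.6 * 100 = 28.6%

28.6


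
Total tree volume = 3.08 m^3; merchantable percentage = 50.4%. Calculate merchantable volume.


Formula: MV = V_total * (merchantable_pct / 100)
Merchantable fraction = 50.4% / 100 = 0.504
MV = 3.08 m^3 * 0.504 = 1.552 m^3

1.552


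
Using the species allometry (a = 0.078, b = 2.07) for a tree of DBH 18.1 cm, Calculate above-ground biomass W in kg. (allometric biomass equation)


Formula: W = a * DBH^b  (allometric power law)
DBH^b = 18.1^2.07 = 401.2312
W = 0.078 * 401.2312 = 31.3 kg

31.3


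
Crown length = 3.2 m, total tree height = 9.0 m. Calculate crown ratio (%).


Formula: Crown Ratio = (Crown Length / Total Height) * 100
CR = (3.2 m / 9.0 m) * 100
CR = 0.3556 * 100 = 35.6%

35.6


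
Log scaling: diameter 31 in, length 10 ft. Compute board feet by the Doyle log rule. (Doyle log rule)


Doyle: BF = (D - 4)^2 * L / 16
Adjusted diameter = 31 - 4 = 27 in
(D-4)^2 = 27^2 = 729
BF = 729 * 10 / 16 = 456 BF

456


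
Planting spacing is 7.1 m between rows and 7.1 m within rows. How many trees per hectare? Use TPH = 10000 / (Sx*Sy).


Formula: TPH = 10000 m^2/ha / (spacing_x * spacing_y)
Area per tree = 7.1 m * 7.1 m = 50.41 m^2
TPH = 10000 / 50.41 = 198 trees/ha

198


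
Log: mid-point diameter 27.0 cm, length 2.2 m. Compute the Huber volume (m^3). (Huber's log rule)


Huber: V = Am * L,  Am = pi*(Dm/200)^2
Am = pi*(27.0/200)^2 = 0.057256 m^2
V = 0.057256*2.2 = 0.126 m^3

0.126


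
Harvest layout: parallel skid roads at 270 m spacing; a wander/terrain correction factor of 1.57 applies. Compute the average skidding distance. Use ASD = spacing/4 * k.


Formula: ASD = (spacing / 4) * correction
Uncorrected distance = spacing / 4 = 270 / 4 = 67.5 m
ASD = 67.5 * 1.57 = 106 m

106


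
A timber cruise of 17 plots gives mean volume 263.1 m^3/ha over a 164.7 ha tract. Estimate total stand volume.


Formula: Total Volume = Mean Volume per ha * Total Area
Total Volume = 263.1 m^3/ha * 164.7 ha
Total Volume = 43333 m^3

43333


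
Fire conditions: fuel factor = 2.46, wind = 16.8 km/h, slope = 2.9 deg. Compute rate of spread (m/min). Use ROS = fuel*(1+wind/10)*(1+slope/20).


Formula: ROS = fuel * (1 + wind/10) * (1 + slope/20)
Wind factor = 1 + 16.8/10 = 2.68
Slope factor = 1 + 2.9/20 = 1.145
ROS = 2.46 * 2.68 * 1.145 = 7.55 m/min

7.55


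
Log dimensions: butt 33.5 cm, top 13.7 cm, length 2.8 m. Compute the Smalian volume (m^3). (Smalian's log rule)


Smalian: V = (A1 + A2)/2 * L,  A = pi*(D/200)^2
A1 = pi*(33.5/200)^2 = 0.088141 m^2
A2 = pi*(13.7/200)^2 = 0.014741 m^2
V = (0.088141+0.014741)/2*2.8 = 0.144 m^3

0.144


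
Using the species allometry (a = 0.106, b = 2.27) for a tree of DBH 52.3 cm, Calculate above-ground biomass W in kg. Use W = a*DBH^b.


Formula: W = a * DBH^b  (allometric power law)
DBH^b = 52.3^2.27 = 7961.5721
W = 0.106 * 7961.5721 = 843.9 kg

843.9


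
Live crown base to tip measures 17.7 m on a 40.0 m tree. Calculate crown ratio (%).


Formula: Crown Ratio = (Crown Length / Total Height) * 100
CR = (17.7 m / 40.0 m) * 100
CR = 0.4425 * 100 = 44.3%

44.3


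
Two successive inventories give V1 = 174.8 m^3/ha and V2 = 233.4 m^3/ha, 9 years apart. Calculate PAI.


Formula: PAI = (V_T2 - V_T1) / (T2 - T1)
Volume increment = 233.4 - 174.8 = 58.6 m^3/ha
PAI = 58.6 / 9 = 6.51 m^3/ha/year

6.51


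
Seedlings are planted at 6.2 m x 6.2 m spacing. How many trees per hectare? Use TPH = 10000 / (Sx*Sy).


Formula: TPH = 10000 m^2/ha / (spacing_x * spacing_y)
Area per tree = 6.2 m * 6.2 m = 38.44 m^2
TPH = 10000 / 38.44 = 260 trees/ha

260


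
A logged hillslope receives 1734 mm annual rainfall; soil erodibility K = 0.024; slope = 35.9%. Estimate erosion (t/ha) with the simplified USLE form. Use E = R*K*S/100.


Formula: E = R * K * S / 100  (simplified USLE)
R * K = 1734 * 0.024 = 41.616
E = 41.616 * 35.9 / 100 = 14.94 t/ha

14.94


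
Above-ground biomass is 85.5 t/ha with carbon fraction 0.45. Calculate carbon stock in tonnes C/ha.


Formula: Carbon Stock = Biomass * Carbon Fraction
C = 85.5 t/ha * 0.45
C = 38.5 t C/ha

38.5


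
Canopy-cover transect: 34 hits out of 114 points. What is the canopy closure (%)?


Formula: Canopy closure = covered points / total points * 100
Closure = 34 / 114 * 100
Closure = 0.2982 * 100 = 29.8%

29.8


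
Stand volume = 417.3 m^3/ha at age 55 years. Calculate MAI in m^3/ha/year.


Formula: MAI = Total Volume / Stand Age
MAI = 417.3 m^3/ha / 55 years
MAI = 7.59 m^3/ha/year

7.59


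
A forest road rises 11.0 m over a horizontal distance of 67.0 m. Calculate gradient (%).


Formula: Gradient = rise / run * 100
Gradient = 11.0 / 67.0 * 100 = 16.4%

16.4


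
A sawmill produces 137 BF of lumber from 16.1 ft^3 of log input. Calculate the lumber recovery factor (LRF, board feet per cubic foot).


Formula: LRF = Lumber Output (BF) / Log Input (ft^3)
LRF = 137 BF / 16.1 ft^3
LRF = 8.51 BF/ft^3

8.51


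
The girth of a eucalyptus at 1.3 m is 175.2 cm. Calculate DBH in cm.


Formula: DBH = C / pi
DBH = 175.2 / pi
pi = 3.14159...
DBH = 55.8 cm

55.8


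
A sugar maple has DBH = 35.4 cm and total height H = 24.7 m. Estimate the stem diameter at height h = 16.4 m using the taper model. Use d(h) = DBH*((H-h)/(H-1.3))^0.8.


Taper: d(h) = DBH * ((H - h) / (H - 1.3))^0.8
Numerator = H - h = 24.7 - 16.4 = 8.3 m
Denominator = H - 1.3 = 24.7 - 1.3 = 23.4 m
Ratio = 8.3 / 23.4 = 0.3547
d = 35.4 * 0.3547^0.8 = 15.4 cm

15.4


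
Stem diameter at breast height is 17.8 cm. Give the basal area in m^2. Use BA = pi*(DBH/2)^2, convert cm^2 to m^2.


Formula: BA = pi * (DBH/2)^2 / 10000  (cm^2 to m^2)
Radius = DBH/2 = 17.8/2 = 8.9 cm
BA = pi * 8.9^2 / 10000
   = 248.8456 cm^2 / 10000
   = 0.0249 m^2

0.0249


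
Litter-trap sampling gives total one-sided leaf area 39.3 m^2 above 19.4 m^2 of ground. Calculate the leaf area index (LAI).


Formula: LAI = total leaf area / ground area  (dimensionless)
LAI = 39.3 m^2 / 19.4 m^2
LAI = 2.03

2.03


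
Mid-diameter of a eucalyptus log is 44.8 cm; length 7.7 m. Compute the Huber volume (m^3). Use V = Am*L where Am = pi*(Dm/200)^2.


Huber: V = Am * L,  Am = pi*(Dm/200)^2
Am = pi*(44.8/200)^2 = 0.157633 m^2
V = 0.157633*7.7 = 1.2138 m^3

1.2138


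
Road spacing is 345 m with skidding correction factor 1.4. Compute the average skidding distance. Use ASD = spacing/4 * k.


Formula: ASD = (spacing / 4) * correction
Uncorrected distance = spacing / 4 = 345 / 4 = 86.25 m
ASD = 86.25 * 1.4 = 121 m

121


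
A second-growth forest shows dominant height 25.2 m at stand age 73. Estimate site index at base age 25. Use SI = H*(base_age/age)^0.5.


Formula: SI = H_dom * (base_age / age)^0.5
Age ratio = 25 / 73 = 0.34247
sqrt(age_ratio) = 0.58521
SI = 25.2 * 0.58521 = 14.7 m

14.7


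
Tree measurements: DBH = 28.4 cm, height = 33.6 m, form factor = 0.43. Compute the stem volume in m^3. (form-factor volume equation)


Formula: V = pi * (DBH/200)^2 * H * ff
Radius = DBH/200 = 28.4/200 = 0.142 m
Radius^2 = 0.142^2 = 0.020164 m^2
V = pi * 0.020164 * 33.6 * 0.43
V = 0.915 m^3

0.915


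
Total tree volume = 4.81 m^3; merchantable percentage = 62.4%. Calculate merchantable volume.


Formula: MV = V_total * (merchantable_pct / 100)
Merchantable fraction = 62.4% / 100 = 0.624
MV = 4.81 m^3 * 0.624 = 3.001 m^3

3.001


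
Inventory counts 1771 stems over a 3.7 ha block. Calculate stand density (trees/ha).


Formula: Stand Density = N_trees / Area_ha
Density = 1771 trees / 3.7 ha
Density = 479 trees/ha

479


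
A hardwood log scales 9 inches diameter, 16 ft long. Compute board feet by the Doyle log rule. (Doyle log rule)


Doyle: BF = (D - 4)^2 * L / 16
Adjusted diameter = 9 - 4 = 5 in
(D-4)^2 = 5^2 = 25
BF = 25 * 16 / 16 = 25 BF

25


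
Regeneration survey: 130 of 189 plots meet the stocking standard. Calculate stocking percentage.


Formula: Stocking % = stocked plots / total plots * 100
Stocking = 130 / 189 * 100
Stocking = 0.6878 * 100 = 68.8%

68.8


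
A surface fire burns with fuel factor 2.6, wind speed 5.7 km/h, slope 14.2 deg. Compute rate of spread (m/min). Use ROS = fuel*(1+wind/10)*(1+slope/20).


Formula: ROS = fuel * (1 + wind/10) * (1 + slope/20)
Wind factor = 1 + 5.7/10 = 1.57
Slope factor = 1 + 14.2/20 = 1.71
ROS = 2.6 * 1.57 * 1.71 = 6.98 m/min

6.98


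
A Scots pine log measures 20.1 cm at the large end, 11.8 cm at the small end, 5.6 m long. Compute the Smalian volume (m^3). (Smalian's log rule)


Smalian: V = (A1 + A2)/2 * L,  A = pi*(D/200)^2
A1 = pi*(20.1/200)^2 = 0.031731 m^2
A2 = pi*(11.8/200)^2 = 0.010936 m^2
V = (0.031731+0.010936)/2*5.6 = 0.1195 m^3

0.1195


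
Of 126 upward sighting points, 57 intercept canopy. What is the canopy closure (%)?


Formula: Canopy closure = covered points / total points * 100
Closure = 57 / 126 * 100
Closure = 0.4524 * 100 = 45.2%

45.2


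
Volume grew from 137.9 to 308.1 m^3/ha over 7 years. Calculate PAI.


Formula: PAI = (V_T2 - V_T1) / (T2 - T1)
Volume increment = 308.1 - 137.9 = 170.2 m^3/ha
PAI = 170.2 / 7 = 24.31 m^3/ha/year

24.31


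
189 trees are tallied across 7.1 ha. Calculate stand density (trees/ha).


Formula: Stand Density = N_trees / Area_ha
Density = 189 trees / 7.1 ha
Density = 27 trees/ha

27


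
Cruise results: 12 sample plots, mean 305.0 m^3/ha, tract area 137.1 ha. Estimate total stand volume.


Formula: Total Volume = Mean Volume per ha * Total Area
Total Volume = 305.0 m^3/ha * 137.1 ha
Total Volume = 41816 m^3

41816


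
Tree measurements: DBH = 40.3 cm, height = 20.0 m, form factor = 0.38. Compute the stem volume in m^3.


Formula: V = pi * (DBH/200)^2 * H * ff
Radius = DBH/200 = 40.3/200 = 0.2015 m
Radius^2 = 0.2015^2 = 0.04060225 m^2
V = pi * 0.04060225 * 20.0 * 0.38
V = 0.969 m^3

0.969


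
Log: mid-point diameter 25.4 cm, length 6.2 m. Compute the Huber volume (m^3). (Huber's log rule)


Huber: V = Am * L,  Am = pi*(Dm/200)^2
Am = pi*(25.4/200)^2 = 0.050671 m^2
V = 0.050671*6.2 = 0.3142 m^3

0.3142


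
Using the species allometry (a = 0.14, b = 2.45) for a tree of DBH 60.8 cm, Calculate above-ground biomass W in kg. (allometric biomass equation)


Formula: W = a * DBH^b  (allometric power law)
DBH^b = 60.8^2.45 = 23472.739
W = 0.14 * 23472.739 = 3286.2 kg

3286.2


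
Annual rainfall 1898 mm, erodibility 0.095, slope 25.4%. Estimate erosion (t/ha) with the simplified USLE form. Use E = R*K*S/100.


Formula: E = R * K * S / 100  (simplified USLE)
R * K = 1898 * 0.095 = 180.31
E = 180.31 * 25.4 / 100 = 45.8 t/ha

45.8


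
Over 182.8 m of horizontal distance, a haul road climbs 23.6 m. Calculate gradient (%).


Formula: Gradient = rise / run * 100
Gradient = 23.6 / 182.8 * 100 = 12.9%

12.9


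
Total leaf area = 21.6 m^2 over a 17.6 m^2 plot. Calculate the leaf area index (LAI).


Formula: LAI = total leaf area / ground area  (dimensionless)
LAI = 21.6 m^2 / 17.6 m^2
LAI = 1.23

1.23


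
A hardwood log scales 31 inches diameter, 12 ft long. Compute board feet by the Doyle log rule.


Doyle: BF = (D - 4)^2 * L / 16
Adjusted diameter = 31 - 4 = 27 in
(D-4)^2 = 27^2 = 729
BF = 729 * 12 / 16 = 547 BF

547


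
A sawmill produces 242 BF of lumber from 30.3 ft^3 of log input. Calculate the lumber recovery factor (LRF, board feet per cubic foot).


Formula: LRF = Lumber Output (BF) / Log Input (ft^3)
LRF = 242 BF / 30.3 ft^3
LRF = 7.99 BF/ft^3

7.99


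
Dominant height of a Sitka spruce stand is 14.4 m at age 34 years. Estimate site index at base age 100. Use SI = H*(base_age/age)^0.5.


Formula: SI = H_dom * (base_age / age)^0.5
Age ratio = 100 / 34 = 2.94118
sqrt(age_ratio) = 1.71499
SI = 14.4 * 1.71499 = 24.7 m

24.7


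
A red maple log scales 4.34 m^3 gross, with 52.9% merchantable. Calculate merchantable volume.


Formula: MV = V_total * (merchantable_pct / 100)
Merchantable fraction = 52.9% / 100 = 0.529
MV = 4.34 m^3 * 0.529 = 2.296 m^3

2.296


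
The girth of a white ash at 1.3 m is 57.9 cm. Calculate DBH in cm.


Formula: DBH = C / pi
DBH = 57.9 / pi
pi = 3.14159...
DBH = 18.4 cm

18.4


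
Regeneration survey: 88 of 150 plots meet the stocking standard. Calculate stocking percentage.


Formula: Stocking % = stocked plots / total plots * 100
Stocking = 88 / 150 * 100
Stocking = 0.5867 * 100 = 58.7%

58.7


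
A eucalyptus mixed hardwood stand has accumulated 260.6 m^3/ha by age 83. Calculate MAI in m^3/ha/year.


Formula: MAI = Total Volume / Stand Age
MAI = 260.6 m^3/ha / 83 years
MAI = 3.14 m^3/ha/year

3.14


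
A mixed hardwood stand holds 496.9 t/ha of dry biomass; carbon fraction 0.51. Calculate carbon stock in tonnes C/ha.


Formula: Carbon Stock = Biomass * Carbon Fraction
C = 496.9 t/ha * 0.51
C = 253.4 t C/ha

253.4


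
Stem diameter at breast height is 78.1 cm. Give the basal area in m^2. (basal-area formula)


Formula: BA = pi * (DBH/2)^2 / 10000  (cm^2 to m^2)
Radius = DBH/2 = 78.1/2 = 39.05 cm
BA = pi * 39.05^2 / 10000
   = 4790.6225 cm^2 / 10000
   = 0.4791 m^2

0.4791


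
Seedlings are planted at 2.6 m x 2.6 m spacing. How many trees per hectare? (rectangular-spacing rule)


Formula: TPH = 10000 m^2/ha / (spacing_x * spacing_y)
Area per tree = 2.6 m * 2.6 m = 6.76 m^2
TPH = 10000 / 6.76 = 1479 trees/ha

1479


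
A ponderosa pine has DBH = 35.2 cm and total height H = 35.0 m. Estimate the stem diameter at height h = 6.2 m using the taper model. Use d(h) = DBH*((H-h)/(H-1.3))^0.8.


Taper: d(h) = DBH * ((H - h) / (H - 1.3))^0.8
Numerator = H - h = 35.0 - 6.2 = 28.8 m
Denominator = H - 1.3 = 35.0 - 1.3 = 33.7 m
Ratio = 28.8 / 33.7 = 0.8546
d = 35.2 * 0.8546^0.8 = 31.0 cm

31.0


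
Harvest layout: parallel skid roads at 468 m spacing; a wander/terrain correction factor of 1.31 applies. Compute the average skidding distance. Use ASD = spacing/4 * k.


Formula: ASD = (spacing / 4) * correction
Uncorrected distance = spacing / 4 = 468 / 4 = 117 m
ASD = 117 * 1.31 = 153 m

153


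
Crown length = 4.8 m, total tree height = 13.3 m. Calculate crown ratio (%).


Formula: Crown Ratio = (Crown Length / Total Height) * 100
CR = (4.8 m / 13.3 m) * 100
CR = 0.3609 * 100 = 36.1%

36.1


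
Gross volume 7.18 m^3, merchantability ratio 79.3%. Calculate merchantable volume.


Formula: MV = V_total * (merchantable_pct / 100)
Merchantable fraction = 79.3% / 100 = 0.793
MV = 7.18 m^3 * 0.793 = 5.694 m^3

5.694


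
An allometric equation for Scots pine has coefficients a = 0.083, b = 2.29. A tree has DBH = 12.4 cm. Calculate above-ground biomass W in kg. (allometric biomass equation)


Formula: W = a * DBH^b  (allometric power law)
DBH^b = 12.4^2.29 = 319.1065
W = 0.083 * 319.1065 = 26.5 kg

26.5


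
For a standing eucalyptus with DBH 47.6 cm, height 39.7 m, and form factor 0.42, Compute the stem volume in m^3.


Formula: V = pi * (DBH/200)^2 * H * ff
Radius = DBH/200 = 47.6/200 = 0.238 m
Radius^2 = 0.238^2 = 0.056644 m^2
V = pi * 0.056644 * 39.7 * 0.42
V = 2.967 m^3

2.967


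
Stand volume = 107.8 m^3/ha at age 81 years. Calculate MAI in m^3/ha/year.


Formula: MAI = Total Volume / Stand Age
MAI = 107.8 m^3/ha / 81 years
MAI = 1.33 m^3/ha/year

1.33


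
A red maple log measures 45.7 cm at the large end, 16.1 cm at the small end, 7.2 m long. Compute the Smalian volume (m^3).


Smalian: V = (A1 + A2)/2 * L,  A = pi*(D/200)^2
A1 = pi*(45.7/200)^2 = 0.16403 m^2
A2 = pi*(16.1/200)^2 = 0.020358 m^2
V = (0.16403+0.020358)/2*7.2 = 0.6638 m^3

0.6638


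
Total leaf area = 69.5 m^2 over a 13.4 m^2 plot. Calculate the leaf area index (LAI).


Formula: LAI = total leaf area / ground area  (dimensionless)
LAI = 69.5 m^2 / 13.4 m^2
LAI = 5.19

5.19


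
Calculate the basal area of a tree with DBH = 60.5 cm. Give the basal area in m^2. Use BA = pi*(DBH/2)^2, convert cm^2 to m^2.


Formula: BA = pi * (DBH/2)^2 / 10000  (cm^2 to m^2)
Radius = DBH/2 = 60.5/2 = 30.25 cm
BA = pi * 30.25^2 / 10000
   = 2874.7536 cm^2 / 10000
   = 0.2875 m^2

0.2875


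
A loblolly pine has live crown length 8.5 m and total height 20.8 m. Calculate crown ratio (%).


Formula: Crown Ratio = (Crown Length / Total Height) * 100
CR = (8.5 m / 20.8 m) * 100
CR = 0.4087 * 100 = 40.9%

40.9


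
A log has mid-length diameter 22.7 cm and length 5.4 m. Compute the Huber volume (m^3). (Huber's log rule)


Huber: V = Am * L,  Am = pi*(Dm/200)^2
Am = pi*(22.7/200)^2 = 0.040471 m^2
V = 0.040471*5.4 = 0.2185 m^3

0.2185


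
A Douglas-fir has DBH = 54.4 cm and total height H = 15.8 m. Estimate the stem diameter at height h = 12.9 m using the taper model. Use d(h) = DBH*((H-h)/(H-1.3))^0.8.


Taper: d(h) = DBH * ((H - h) / (H - 1.3))^0.8
Numerator = H - h = 15.8 - 12.9 = 2.9 m
Denominator = H - 1.3 = 15.8 - 1.3 = 14.5 m
Ratio = 2.9 / 14.5 = 0.2
d = 54.4 * 0.2^0.8 = 15.0 cm

15.0


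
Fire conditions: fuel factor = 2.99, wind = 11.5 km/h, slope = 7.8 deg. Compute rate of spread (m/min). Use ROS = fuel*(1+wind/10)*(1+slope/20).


Formula: ROS = fuel * (1 + wind/10) * (1 + slope/20)
Wind factor = 1 + 11.5/10 = 2.15
Slope factor = 1 + 7.8/20 = 1.39
ROS = 2.99 * 2.15 * 1.39 = 8.94 m/min

8.94


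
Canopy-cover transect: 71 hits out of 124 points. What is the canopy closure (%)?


Formula: Canopy closure = covered points / total points * 100
Closure = 71 / 124 * 100
Closure = 0.5726 * 100 = 57.3%

57.3


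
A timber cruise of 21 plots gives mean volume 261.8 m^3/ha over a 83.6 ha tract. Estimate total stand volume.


Formula: Total Volume = Mean Volume per ha * Total Area
Total Volume = 261.8 m^3/ha * 83.6 ha
Total Volume = 21886 m^3

21886


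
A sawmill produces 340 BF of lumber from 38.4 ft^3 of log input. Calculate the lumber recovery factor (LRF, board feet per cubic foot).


Formula: LRF = Lumber Output (BF) / Log Input (ft^3)
LRF = 340 BF / 38.4 ft^3
LRF = 8.85 BF/ft^3

8.85


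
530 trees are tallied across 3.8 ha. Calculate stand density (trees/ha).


Formula: Stand Density = N_trees / Area_ha
Density = 530 trees / 3.8 ha
Density = 139 trees/ha

139


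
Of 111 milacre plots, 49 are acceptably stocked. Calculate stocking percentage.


Formula: Stocking % = stocked plots / total plots * 100
Stocking = 49 / 111 * 100
Stocking = 0.4414 * 100 = 44.1%

44.1


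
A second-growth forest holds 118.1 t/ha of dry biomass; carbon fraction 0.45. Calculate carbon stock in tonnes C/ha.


Formula: Carbon Stock = Biomass * Carbon Fraction
C = 118.1 t/ha * 0.45
C = 53.1 t C/ha

53.1


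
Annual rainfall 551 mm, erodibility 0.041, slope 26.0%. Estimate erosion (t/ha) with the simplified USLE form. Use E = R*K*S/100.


Formula: E = R * K * S / 100  (simplified USLE)
R * K = 551 * 0.041 = 22.591
E = 22.591 * 26.0 / 100 = 5.87 t/ha

5.87


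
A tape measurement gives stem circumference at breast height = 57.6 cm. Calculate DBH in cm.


Formula: DBH = C / pi
DBH = 57.6 / pi
pi = 3.14159...
DBH = 18.3 cm

18.3


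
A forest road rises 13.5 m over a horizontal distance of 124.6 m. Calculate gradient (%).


Formula: Gradient = rise / run * 100
Gradient = 13.5 / 124.6 * 100 = 10.8%

10.8


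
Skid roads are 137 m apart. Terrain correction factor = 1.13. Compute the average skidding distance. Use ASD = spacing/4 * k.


Formula: ASD = (spacing / 4) * correction
Uncorrected distance = spacing / 4 = 137 / 4 = 34.25 m
ASD = 34.25 * 1.13 = 39 m

39


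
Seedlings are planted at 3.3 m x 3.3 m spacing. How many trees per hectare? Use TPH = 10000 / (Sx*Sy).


Formula: TPH = 10000 m^2/ha / (spacing_x * spacing_y)
Area per tree = 3.3 m * 3.3 m = 10.89 m^2
TPH = 10000 / 10.89 = 918 trees/ha

918


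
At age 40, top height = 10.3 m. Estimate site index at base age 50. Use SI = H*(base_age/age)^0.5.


Formula: SI = H_dom * (base_age / age)^0.5
Age ratio = 50 / 40 = 1.25
sqrt(age_ratio) = 1.11803
SI = 10.3 * 1.11803 = 11.5 m

11.5


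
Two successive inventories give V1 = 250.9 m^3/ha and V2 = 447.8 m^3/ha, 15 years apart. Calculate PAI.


Formula: PAI = (V_T2 - V_T1) / (T2 - T1)
Volume increment = 447.8 - 250.9 = 196.9 m^3/ha
PAI = 196.9 / 15 = 13.13 m^3/ha/year

13.13


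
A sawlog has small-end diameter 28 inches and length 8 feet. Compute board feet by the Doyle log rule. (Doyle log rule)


Doyle: BF = (D - 4)^2 * L / 16
Adjusted diameter = 28 - 4 = 24 in
(D-4)^2 = 24^2 = 576
BF = 576 * 8 / 16 = 288 BF

288


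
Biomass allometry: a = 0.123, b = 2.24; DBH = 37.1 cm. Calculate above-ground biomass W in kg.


Formula: W = a * DBH^b  (allometric power law)
DBH^b = 37.1^2.24 = 3276.4048
W = 0.123 * 3276.4048 = 403.0 kg

403.0


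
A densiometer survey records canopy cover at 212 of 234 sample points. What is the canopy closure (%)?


Formula: Canopy closure = covered points / total points * 100
Closure = 212 / 234 * 100
Closure = 0.906 * 100 = 90.6%

90.6


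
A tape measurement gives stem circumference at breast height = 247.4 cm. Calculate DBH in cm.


Formula: DBH = C / pi
DBH = 247.4 / pi
pi = 3.14159...
DBH = 78.7 cm

78.7


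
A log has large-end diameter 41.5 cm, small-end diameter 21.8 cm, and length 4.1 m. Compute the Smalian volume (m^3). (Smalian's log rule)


Smalian: V = (A1 + A2)/2 * L,  A = pi*(D/200)^2
A1 = pi*(41.5/200)^2 = 0.135265 m^2
A2 = pi*(21.8/200)^2 = 0.037325 m^2
V = (0.135265+0.037325)/2*4.1 = 0.3538 m^3

0.3538


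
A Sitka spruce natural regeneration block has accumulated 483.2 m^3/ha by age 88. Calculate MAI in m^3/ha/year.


Formula: MAI = Total Volume / Stand Age
MAI = 483.2 m^3/ha / 88 years
MAI = 5.49 m^3/ha/year

5.49


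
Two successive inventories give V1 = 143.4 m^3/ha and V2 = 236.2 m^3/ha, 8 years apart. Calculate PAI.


Formula: PAI = (V_T2 - V_T1) / (T2 - T1)
Volume increment = 236.2 - 143.4 = 92.8 m^3/ha
PAI = 92.8 / 8 = 11.6 m^3/ha/year

11.6


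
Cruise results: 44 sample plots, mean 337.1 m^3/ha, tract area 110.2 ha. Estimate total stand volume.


Formula: Total Volume = Mean Volume per ha * Total Area
Total Volume = 337.1 m^3/ha * 110.2 ha
Total Volume = 37148 m^3

37148


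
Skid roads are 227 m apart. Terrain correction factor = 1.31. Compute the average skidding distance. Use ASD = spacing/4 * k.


Formula: ASD = (spacing / 4) * correction
Uncorrected distance = spacing / 4 = 227 / 4 = 56.75 m
ASD = 56.75 * 1.31 = 74 m

74


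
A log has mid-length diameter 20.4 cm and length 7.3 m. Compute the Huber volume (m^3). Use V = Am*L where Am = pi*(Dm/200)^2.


Huber: V = Am * L,  Am = pi*(Dm/200)^2
Am = pi*(20.4/200)^2 = 0.032685 m^2
V = 0.032685*7.3 = 0.2386 m^3

0.2386


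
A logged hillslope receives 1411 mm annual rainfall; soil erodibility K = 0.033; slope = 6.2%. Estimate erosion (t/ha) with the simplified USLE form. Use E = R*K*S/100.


Formula: E = R * K * S / 100  (simplified USLE)
R * K = 1411 * 0.033 = 46.563
E = 46.563 * 6.2 / 100 = 2.89 t/ha

2.89


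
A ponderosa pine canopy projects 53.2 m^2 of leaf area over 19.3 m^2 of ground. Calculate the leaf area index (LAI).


Formula: LAI = total leaf area / ground area  (dimensionless)
LAI = 53.2 m^2 / 19.3 m^2
LAI = 2.76

2.76


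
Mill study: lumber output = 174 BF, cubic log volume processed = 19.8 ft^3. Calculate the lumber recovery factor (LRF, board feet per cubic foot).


Formula: LRF = Lumber Output (BF) / Log Input (ft^3)
LRF = 174 BF / 19.8 ft^3
LRF = 8.79 BF/ft^3

8.79


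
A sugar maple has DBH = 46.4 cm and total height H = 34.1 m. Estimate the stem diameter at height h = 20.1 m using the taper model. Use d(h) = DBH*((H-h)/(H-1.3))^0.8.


Taper: d(h) = DBH * ((H - h) / (H - 1.3))^0.8
Numerator = H - h = 34.1 - 20.1 = 14.0 m
Denominator = H - 1.3 = 34.1 - 1.3 = 32.8 m
Ratio = 14.0 / 32.8 = 0.42683
d = 46.4 * 0.42683^0.8 = 23.5 cm

23.5


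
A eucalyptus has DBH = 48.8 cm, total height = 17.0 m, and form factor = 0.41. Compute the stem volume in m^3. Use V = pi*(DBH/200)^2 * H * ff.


Formula: V = pi * (DBH/200)^2 * H * ff
Radius = DBH/200 = 48.8/200 = 0.244 m
Radius^2 = 0.244^2 = 0.059536 m^2
V = pi * 0.059536 * 17.0 * 0.41
V = 1.304 m^3

1.304


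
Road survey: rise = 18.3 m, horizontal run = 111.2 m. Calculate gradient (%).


Formula: Gradient = rise / run * 100
Gradient = 18.3 / 111.2 * 100 = 16.5%

16.5


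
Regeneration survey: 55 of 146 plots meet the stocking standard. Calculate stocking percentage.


Formula: Stocking % = stocked plots / total plots * 100
Stocking = 55 / 146 * 100
Stocking = 0.3767 * 100 = 37.7%

37.7


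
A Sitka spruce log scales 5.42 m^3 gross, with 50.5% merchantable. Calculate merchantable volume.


Formula: MV = V_total * (merchantable_pct / 100)
Merchantable fraction = 50.5% / 100 = 0.505
MV = 5.42 m^3 * 0.505 = 2.737 m^3

2.737


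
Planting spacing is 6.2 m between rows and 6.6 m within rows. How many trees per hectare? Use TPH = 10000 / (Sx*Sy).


Formula: TPH = 10000 m^2/ha / (spacing_x * spacing_y)
Area per tree = 6.2 m * 6.6 m = 40.92 m^2
TPH = 10000 / 40.92 = 244 trees/ha

244


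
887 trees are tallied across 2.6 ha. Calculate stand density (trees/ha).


Formula: Stand Density = N_trees / Area_ha
Density = 887 trees / 2.6 ha
Density = 341 trees/ha

341


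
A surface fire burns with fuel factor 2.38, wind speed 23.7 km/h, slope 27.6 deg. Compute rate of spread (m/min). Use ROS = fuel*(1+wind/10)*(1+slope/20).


Formula: ROS = fuel * (1 + wind/10) * (1 + slope/20)
Wind factor = 1 + 23.7/10 = 3.37
Slope factor = 1 + 27.6/20 = 2.38
ROS = 2.38 * 3.37 * 2.38 = 19.09 m/min

19.09


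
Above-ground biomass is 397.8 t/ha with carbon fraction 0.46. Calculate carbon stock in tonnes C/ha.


Formula: Carbon Stock = Biomass * Carbon Fraction
C = 397.8 t/ha * 0.46
C = 183.0 t C/ha

183.0


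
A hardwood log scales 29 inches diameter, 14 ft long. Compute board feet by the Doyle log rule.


Doyle: BF = (D - 4)^2 * L / 16
Adjusted diameter = 29 - 4 = 25 in
(D-4)^2 = 25^2 = 625
BF = 625 * 14 / 16 = 547 BF

547


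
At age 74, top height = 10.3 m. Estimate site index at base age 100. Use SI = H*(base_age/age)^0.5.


Formula: SI = H_dom * (base_age / age)^0.5
Age ratio = 100 / 74 = 1.35135
sqrt(age_ratio) = 1.16248
SI = 10.3 * 1.16248 = 12.0 m

12.0


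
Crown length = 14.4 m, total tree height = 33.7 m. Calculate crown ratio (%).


Formula: Crown Ratio = (Crown Length / Total Height) * 100
CR = (14.4 m / 33.7 m) * 100
CR = 0.4273 * 100 = 42.7%

42.7


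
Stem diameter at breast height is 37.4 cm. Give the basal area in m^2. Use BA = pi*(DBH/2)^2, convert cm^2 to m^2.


Formula: BA = pi * (DBH/2)^2 / 10000  (cm^2 to m^2)
Radius = DBH/2 = 37.4/2 = 18.7 cm
BA = pi * 18.7^2 / 10000
   = 1098.5835 cm^2 / 10000
   = 0.1099 m^2

0.1099


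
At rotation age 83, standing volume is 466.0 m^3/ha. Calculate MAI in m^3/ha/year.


Formula: MAI = Total Volume / Stand Age
MAI = 466.0 m^3/ha / 83 years
MAI = 5.61 m^3/ha/year

5.61


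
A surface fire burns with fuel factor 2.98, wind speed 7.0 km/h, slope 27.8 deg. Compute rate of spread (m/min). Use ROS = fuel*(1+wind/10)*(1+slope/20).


Formula: ROS = fuel * (1 + wind/10) * (1 + slope/20)
Wind factor = 1 + 7.0/10 = 1.7
Slope factor = 1 + 27.8/20 = 2.39
ROS = 2.98 * 1.7 * 2.39 = 12.11 m/min

12.11


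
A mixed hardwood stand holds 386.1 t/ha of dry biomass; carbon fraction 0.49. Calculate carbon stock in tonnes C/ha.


Formula: Carbon Stock = Biomass * Carbon Fraction
C = 386.1 t/ha * 0.49
C = 189.2 t C/ha

189.2


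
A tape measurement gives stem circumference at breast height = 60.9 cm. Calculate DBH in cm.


Formula: DBH = C / pi
DBH = 60.9 / pi
pi = 3.14159...
DBH = 19.4 cm

19.4


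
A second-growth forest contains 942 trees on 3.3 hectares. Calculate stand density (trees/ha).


Formula: Stand Density = N_trees / Area_ha
Density = 942 trees / 3.3 ha
Density = 285 trees/ha

285


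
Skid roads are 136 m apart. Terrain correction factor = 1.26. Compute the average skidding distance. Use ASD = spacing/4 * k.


Formula: ASD = (spacing / 4) * correction
Uncorrected distance = spacing / 4 = 136 / 4 = 34 m
ASD = 34 * 1.26 = 43 m

43


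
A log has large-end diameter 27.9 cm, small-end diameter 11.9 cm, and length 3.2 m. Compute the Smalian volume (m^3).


Smalian: V = (A1 + A2)/2 * L,  A = pi*(D/200)^2
A1 = pi*(27.9/200)^2 = 0.061136 m^2
A2 = pi*(11.9/200)^2 = 0.011122 m^2
V = (0.061136+0.011122)/2*3.2 = 0.1156 m^3

0.1156


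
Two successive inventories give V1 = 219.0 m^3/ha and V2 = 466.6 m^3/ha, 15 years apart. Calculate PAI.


Formula: PAI = (V_T2 - V_T1) / (T2 - T1)
Volume increment = 466.6 - 219.0 = 247.6 m^3/ha
PAI = 247.6 / 15 = 16.51 m^3/ha/year

16.51


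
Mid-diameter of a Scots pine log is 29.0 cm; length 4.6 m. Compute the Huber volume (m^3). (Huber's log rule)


Huber: V = Am * L,  Am = pi*(Dm/200)^2
Am = pi*(29.0/200)^2 = 0.066052 m^2
V = 0.066052*4.6 = 0.3038 m^3

0.3038


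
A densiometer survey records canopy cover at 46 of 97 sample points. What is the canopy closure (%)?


Formula: Canopy closure = covered points / total points * 100
Closure = 46 / 97 * 100
Closure = 0.4742 * 100 = 47.4%

47.4


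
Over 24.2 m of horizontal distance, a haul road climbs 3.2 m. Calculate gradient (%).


Formula: Gradient = rise / run * 100
Gradient = 3.2 / 24.2 * 100 = 13.2%

13.2


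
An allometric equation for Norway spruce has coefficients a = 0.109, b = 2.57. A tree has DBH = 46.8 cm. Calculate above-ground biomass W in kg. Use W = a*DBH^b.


Formula: W = a * DBH^b  (allometric power law)
DBH^b = 46.8^2.57 = 19612.4497
W = 0.109 * 19612.4497 = 2137.8 kg

2137.8


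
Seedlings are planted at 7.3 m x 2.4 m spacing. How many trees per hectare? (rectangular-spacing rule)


Formula: TPH = 10000 m^2/ha / (spacing_x * spacing_y)
Area per tree = 7.3 m * 2.4 m = 17.52 m^2
TPH = 10000 / 17.52 = 571 trees/ha

571


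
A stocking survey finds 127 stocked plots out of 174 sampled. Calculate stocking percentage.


Formula: Stocking % = stocked plots / total plots * 100
Stocking = 127 / 174 * 100
Stocking = 0.7299 * 100 = 73.0%

73.0


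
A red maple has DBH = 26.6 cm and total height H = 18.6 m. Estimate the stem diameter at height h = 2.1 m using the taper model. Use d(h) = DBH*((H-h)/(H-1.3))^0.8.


Taper: d(h) = DBH * ((H - h) / (H - 1.3))^0.8
Numerator = H - h = 18.6 - 2.1 = 16.5 m
Denominator = H - 1.3 = 18.6 - 1.3 = 17.3 m
Ratio = 16.5 / 17.3 = 0.95376
d = 26.6 * 0.95376^0.8 = 25.6 cm

25.6


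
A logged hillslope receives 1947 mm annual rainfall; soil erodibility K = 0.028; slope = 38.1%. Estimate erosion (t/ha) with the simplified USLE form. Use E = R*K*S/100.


Formula: E = R * K * S / 100  (simplified USLE)
R * K = 1947 * 0.028 = 54.516
E = 54.516 * 38.1 / 100 = 20.77 t/ha

20.77


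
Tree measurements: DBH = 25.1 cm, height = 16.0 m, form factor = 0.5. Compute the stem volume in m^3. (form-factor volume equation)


Formula: V = pi * (DBH/200)^2 * H * ff
Radius = DBH/200 = 25.1/200 = 0.1255 m
Radius^2 = 0.1255^2 = 0.01575025 m^2
V = pi * 0.01575025 * 16.0 * 0.5
V = 0.396 m^3

0.396


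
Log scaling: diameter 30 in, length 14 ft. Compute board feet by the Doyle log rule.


Doyle: BF = (D - 4)^2 * L / 16
Adjusted diameter = 30 - 4 = 26 in
(D-4)^2 = 26^2 = 676
BF = 676 * 14 / 16 = 592 BF

592


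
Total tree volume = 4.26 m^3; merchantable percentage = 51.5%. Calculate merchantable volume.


Formula: MV = V_total * (merchantable_pct / 100)
Merchantable fraction = 51.5% / 100 = 0.515
MV = 4.26 m^3 * 0.515 = 2.194 m^3

2.194


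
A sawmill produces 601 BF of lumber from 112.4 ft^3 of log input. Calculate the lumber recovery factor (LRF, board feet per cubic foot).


Formula: LRF = Lumber Output (BF) / Log Input (ft^3)
LRF = 601 BF / 112.4 ft^3
LRF = 5.35 BF/ft^3

5.35


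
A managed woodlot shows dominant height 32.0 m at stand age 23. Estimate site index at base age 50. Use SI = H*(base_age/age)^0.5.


Formula: SI = H_dom * (base_age / age)^0.5
Age ratio = 50 / 23 = 2.17391
sqrt(age_ratio) = 1.47442
SI = 32.0 * 1.47442 = 47.2 m

47.2


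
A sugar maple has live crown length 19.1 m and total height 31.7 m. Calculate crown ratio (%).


Formula: Crown Ratio = (Crown Length / Total Height) * 100
CR = (19.1 m / 31.7 m) * 100
CR = 0.6025 * 100 = 60.3%

60.3


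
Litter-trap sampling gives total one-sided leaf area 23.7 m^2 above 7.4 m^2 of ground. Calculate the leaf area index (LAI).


Formula: LAI = total leaf area / ground area  (dimensionless)
LAI = 23.7 m^2 / 7.4 m^2
LAI = 3.2

3.2


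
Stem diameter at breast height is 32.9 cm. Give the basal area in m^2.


Formula: BA = pi * (DBH/2)^2 / 10000  (cm^2 to m^2)
Radius = DBH/2 = 32.9/2 = 16.45 cm
BA = pi * 16.45^2 / 10000
   = 850.1228 cm^2 / 10000
   = 0.085 m^2

0.085


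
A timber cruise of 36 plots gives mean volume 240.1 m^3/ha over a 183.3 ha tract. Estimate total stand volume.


Formula: Total Volume = Mean Volume per ha * Total Area
Total Volume = 240.1 m^3/ha * 183.3 ha
Total Volume = 44010 m^3

44010


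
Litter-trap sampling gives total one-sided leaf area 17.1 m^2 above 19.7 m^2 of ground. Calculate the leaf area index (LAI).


Formula: LAI = total leaf area / ground area  (dimensionless)
LAI = 17.1 m^2 / 19.7 m^2
LAI = 0.87

0.87


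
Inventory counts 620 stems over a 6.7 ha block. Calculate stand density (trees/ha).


Formula: Stand Density = N_trees / Area_ha
Density = 620 trees / 6.7 ha
Density = 93 trees/ha

93


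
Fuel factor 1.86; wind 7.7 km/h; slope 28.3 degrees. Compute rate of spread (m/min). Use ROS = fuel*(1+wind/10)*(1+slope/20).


Formula: ROS = fuel * (1 + wind/10) * (1 + slope/20)
Wind factor = 1 + 7.7/10 = 1.77
Slope factor = 1 + 28.3/20 = 2.415
ROS = 1.86 * 1.77 * 2.415 = 7.95 m/min

7.95


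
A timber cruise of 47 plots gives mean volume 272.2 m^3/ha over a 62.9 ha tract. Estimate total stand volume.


Formula: Total Volume = Mean Volume per ha * Total Area
Total Volume = 272.2 m^3/ha * 62.9 ha
Total Volume = 17121 m^3

17121


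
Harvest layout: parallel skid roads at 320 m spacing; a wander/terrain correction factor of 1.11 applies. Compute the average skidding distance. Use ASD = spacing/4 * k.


Formula: ASD = (spacing / 4) * correction
Uncorrected distance = spacing / 4 = 320 / 4 = 80 m
ASD = 80 * 1.11 = 89 m

89


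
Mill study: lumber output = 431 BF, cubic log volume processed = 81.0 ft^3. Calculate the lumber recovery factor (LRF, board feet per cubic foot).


Formula: LRF = Lumber Output (BF) / Log Input (ft^3)
LRF = 431 BF / 81.0 ft^3
LRF = 5.32 BF/ft^3

5.32


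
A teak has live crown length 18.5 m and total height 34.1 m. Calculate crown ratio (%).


Formula: Crown Ratio = (Crown Length / Total Height) * 100
CR = (18.5 m / 34.1 m) * 100
CR = 0.5425 * 100 = 54.3%

54.3


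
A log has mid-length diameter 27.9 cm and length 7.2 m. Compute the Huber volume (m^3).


Huber: V = Am * L,  Am = pi*(Dm/200)^2
Am = pi*(27.9/200)^2 = 0.061136 m^2
V = 0.061136*7.2 = 0.4402 m^3

0.4402


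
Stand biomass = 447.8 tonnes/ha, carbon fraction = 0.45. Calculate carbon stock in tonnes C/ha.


Formula: Carbon Stock = Biomass * Carbon Fraction
C = 447.8 t/ha * 0.45
C = 201.5 t C/ha

201.5


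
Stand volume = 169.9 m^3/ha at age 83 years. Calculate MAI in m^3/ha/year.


Formula: MAI = Total Volume / Stand Age
MAI = 169.9 m^3/ha / 83 years
MAI = 2.05 m^3/ha/year

2.05
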